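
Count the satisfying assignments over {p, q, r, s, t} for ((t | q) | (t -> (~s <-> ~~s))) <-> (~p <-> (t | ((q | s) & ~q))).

16

Initial set: {(((t | q) | (t -> (~s <-> ~~s))) <-> (~p <-> (t | ((q | s) & ~q))))}.
(((t | q) | (t -> (~s <-> ~~s))) <-> (~p <-> (t | ((q | s) & ~q)))): β-rule — branch into ((t | q) | (t -> (~s <-> ~~s))), (~p <-> (t | ((q | s) & ~q)))  //  ~((t | q) | (t -> (~s <-> ~~s))), ~(~p <-> (t | ((q | s) & ~q))).
  branch 1 (add ((t | q) | (t -> (~s <-> ~~s))), (~p <-> (t | ((q | s) & ~q)))):
    ((t | q) | (t -> (~s <-> ~~s))): β-rule — branch into (t | q)  //  (t -> (~s <-> ~~s)).
      branch 1.1 (add (t | q)):
        (~p <-> (t | ((q | s) & ~q))): β-rule — branch into ~p, (t | ((q | s) & ~q))  //  ~~p, ~(t | ((q | s) & ~q)).
          branch 1.1.1 (add ~p, (t | ((q | s) & ~q))):
            (t | q): β-rule — branch into t  //  q.
              branch 1.1.1.1 (add t):
                (t | ((q | s) & ~q)): β-rule — branch into t  //  ((q | s) & ~q).
                  branch 1.1.1.1.1 (add t):
                    ○ open, literals {p=false, t=true}.
                  branch 1.1.1.1.2 (add ((q | s) & ~q)):
                    ((q | s) & ~q): α-rule — add (q | s), ~q.
                    (q | s): β-rule — branch into q  //  s.
                      branch 1.1.1.1.2.1 (add q):
                        × closes — contains both q and ~q.
                      branch 1.1.1.1.2.2 (add s):
                        ○ open, literals {p=false, q=false, s=true, t=true}.
              branch 1.1.1.2 (add q):
                (t | ((q | s) & ~q)): β-rule — branch into t  //  ((q | s) & ~q).
                  branch 1.1.1.2.1 (add t):
                    ○ open, literals {p=false, q=true, t=true}.
                  branch 1.1.1.2.2 (add ((q | s) & ~q)):
                    ((q | s) & ~q): α-rule — add (q | s), ~q.
                    × closes — contains both q and ~q.
          branch 1.1.2 (add ~~p, ~(t | ((q | s) & ~q))):
            ~(t | ((q | s) & ~q)): α-rule — add ~t, ~((q | s) & ~q).
            (t | q): β-rule — branch into t  //  q.
              branch 1.1.2.1 (add t):
                × closes — contains both t and ~t.
              branch 1.1.2.2 (add q):
                ~((q | s) & ~q): β-rule — branch into ~(q | s)  //  ~~q.
                  branch 1.1.2.2.1 (add ~(q | s)):
                    ~(q | s): α-rule — add ~q, ~s.
                    × closes — contains both q and ~q.
                  branch 1.1.2.2.2 (add ~~q):
                    ○ open, literals {p=true, q=true, t=false}.
      branch 1.2 (add (t -> (~s <-> ~~s))):
        (~p <-> (t | ((q | s) & ~q))): β-rule — branch into ~p, (t | ((q | s) & ~q))  //  ~~p, ~(t | ((q | s) & ~q)).
          branch 1.2.1 (add ~p, (t | ((q | s) & ~q))):
            (t -> (~s <-> ~~s)): β-rule — branch into ~t  //  (~s <-> ~~s).
              branch 1.2.1.1 (add ~t):
                (t | ((q | s) & ~q)): β-rule — branch into t  //  ((q | s) & ~q).
                  branch 1.2.1.1.1 (add t):
                    × closes — contains both t and ~t.
                  branch 1.2.1.1.2 (add ((q | s) & ~q)):
                    ((q | s) & ~q): α-rule — add (q | s), ~q.
                    (q | s): β-rule — branch into q  //  s.
                      branch 1.2.1.1.2.1 (add q):
                        × closes — contains both q and ~q.
                      branch 1.2.1.1.2.2 (add s):
                        ○ open, literals {p=false, q=false, s=true, t=false}.
              branch 1.2.1.2 (add (~s <-> ~~s)):
                (t | ((q | s) & ~q)): β-rule — branch into t  //  ((q | s) & ~q).
                  branch 1.2.1.2.1 (add t):
                    (~s <-> ~~s): β-rule — branch into ~s, ~~s  //  ~~s, ~~~s.
                      branch 1.2.1.2.1.1 (add ~s, ~~s):
                        ~~s: drop double negation, giving s.
                        × closes — contains both s and ~s.
                      branch 1.2.1.2.1.2 (add ~~s, ~~~s):
                        ~~~s: drop double negation, giving ~s.
                        × closes — contains both s and ~s.
                  branch 1.2.1.2.2 (add ((q | s) & ~q)):
                    ((q | s) & ~q): α-rule — add (q | s), ~q.
                    (~s <-> ~~s): β-rule — branch into ~s, ~~s  //  ~~s, ~~~s.
                      branch 1.2.1.2.2.1 (add ~s, ~~s):
                        ~~s: drop double negation, giving s.
                        × closes — contains both s and ~s.
                      branch 1.2.1.2.2.2 (add ~~s, ~~~s):
                        ~~~s: drop double negation, giving ~s.
                        × closes — contains both s and ~s.
          branch 1.2.2 (add ~~p, ~(t | ((q | s) & ~q))):
            ~(t | ((q | s) & ~q)): α-rule — add ~t, ~((q | s) & ~q).
            (t -> (~s <-> ~~s)): β-rule — branch into ~t  //  (~s <-> ~~s).
              branch 1.2.2.1 (add ~t):
                ~((q | s) & ~q): β-rule — branch into ~(q | s)  //  ~~q.
                  branch 1.2.2.1.1 (add ~(q | s)):
                    ~(q | s): α-rule — add ~q, ~s.
                    ○ open, literals {p=true, q=false, s=false, t=false}.
                  branch 1.2.2.1.2 (add ~~q):
                    ○ open, literals {p=true, q=true, t=false}.
              branch 1.2.2.2 (add (~s <-> ~~s)):
                ~((q | s) & ~q): β-rule — branch into ~(q | s)  //  ~~q.
                  branch 1.2.2.2.1 (add ~(q | s)):
                    ~(q | s): α-rule — add ~q, ~s.
                    (~s <-> ~~s): β-rule — branch into ~s, ~~s  //  ~~s, ~~~s.
                      branch 1.2.2.2.1.1 (add ~s, ~~s):
                        ~~s: drop double negation, giving s.
                        × closes — contains both s and ~s.
                      branch 1.2.2.2.1.2 (add ~~s, ~~~s):
                        × closes — contains both s and ~s.
                  branch 1.2.2.2.2 (add ~~q):
                    (~s <-> ~~s): β-rule — branch into ~s, ~~s  //  ~~s, ~~~s.
                      branch 1.2.2.2.2.1 (add ~s, ~~s):
                        ~~s: drop double negation, giving s.
                        × closes — contains both s and ~s.
                      branch 1.2.2.2.2.2 (add ~~s, ~~~s):
                        ~~~s: drop double negation, giving ~s.
                        × closes — contains both s and ~s.
  branch 2 (add ~((t | q) | (t -> (~s <-> ~~s))), ~(~p <-> (t | ((q | s) & ~q)))):
    ~((t | q) | (t -> (~s <-> ~~s))): α-rule — add ~(t | q), ~(t -> (~s <-> ~~s)).
    ~(t | q): α-rule — add ~t, ~q.
    ~(t -> (~s <-> ~~s)): α-rule — add t, ~(~s <-> ~~s).
    × closes — contains both t and ~t.
15 branches closed, 7 open.
Each open branch fixes some atoms; the unmentioned ones are free. Counting distinct full assignments: branch {p=false, t=true} (q, r, s) contributes 8 new; branch {p=false, q=false, s=true, t=true} (r) contributes 0 new; branch {p=false, q=true, t=true} (r, s) contributes 0 new; branch {p=true, q=true, t=false} (r, s) contributes 4 new; branch {p=false, q=false, s=true, t=false} (r) contributes 2 new; branch {p=true, q=false, s=false, t=false} (r) contributes 2 new; branch {p=true, q=true, t=false} (r, s) contributes 0 new. Total: 16.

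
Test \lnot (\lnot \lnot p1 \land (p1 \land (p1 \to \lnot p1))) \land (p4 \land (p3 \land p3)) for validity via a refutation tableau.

Assume the negation and expand:
Initial set: {F (\lnot (\lnot \lnot p1 \land (p1 \land (p1 \to \lnot p1))) \land (p4 \land (p3 \land p3)))}.
F (\lnot (\lnot \lnot p1 \land (p1 \land (p1 \to \lnot p1))) \land (p4 \land (p3 \land p3))): β-rule — branch into F \lnot (\lnot \lnot p1 \land (p1 \land (p1 \to \lnot p1)))  //  F (p4 \land (p3 \land p3)).
  branch 1 (add F \lnot (\lnot \lnot p1 \land (p1 \land (p1 \to \lnot p1)))):
    F \lnot (\lnot \lnot p1 \land (p1 \land (p1 \to \lnot p1))): α-rule — add T \lnot \lnot p1, T (p1 \land (p1 \to \lnot p1)).
    T \lnot \lnot p1: drop double negation, giving T p1.
    T (p1 \land (p1 \to \lnot p1)): α-rule — add T p1, T (p1 \to \lnot p1).
    T (p1 \to \lnot p1): β-rule — branch into F p1  //  T \lnot p1.
      branch 1.1 (add F p1):
        × closes — contains both p1 and \lnot p1.
      branch 1.2 (add T \lnot p1):
        × closes — contains both p1 and \lnot p1.
  branch 2 (add F (p4 \land (p3 \land p3))):
    F (p4 \land (p3 \land p3)): β-rule — branch into F p4  //  F (p3 \land p3).
      branch 2.1 (add F p4):
        ○ open, literals {p4=false}.
      branch 2.2 (add F (p3 \land p3)):
        F (p3 \land p3): β-rule — branch into F p3  //  F p3.
          branch 2.2.1 (add F p3):
            ○ open, literals {p3=false}.
          branch 2.2.2 (add F p3):
            ○ open, literals {p3=false}.
2 branches closed, 3 open.
An open branch gives a countermodel: p4=false (unmentioned atoms arbitrary); under it the original formula is false.

Not valid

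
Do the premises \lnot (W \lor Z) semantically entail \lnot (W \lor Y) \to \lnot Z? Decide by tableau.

Initial set: {\lnot (W \lor Z); \lnot (\lnot (W \lor Y) \to \lnot Z)}.
\lnot (W \lor Z): α-rule — add \lnot W, \lnot Z.
\lnot (\lnot (W \lor Y) \to \lnot Z): α-rule — add \lnot (W \lor Y), \lnot \lnot Z.
× closes — contains both Z and \lnot Z.
All 1 branch closes.
Every branch closed, so the premises entail the conclusion.

Yes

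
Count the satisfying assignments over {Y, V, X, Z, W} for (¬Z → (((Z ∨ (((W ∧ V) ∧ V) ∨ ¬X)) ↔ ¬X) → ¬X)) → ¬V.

18

Initial set: {((¬Z → (((Z ∨ (((W ∧ V) ∧ V) ∨ ¬X)) ↔ ¬X) → ¬X)) → ¬V)}.
((¬Z → (((Z ∨ (((W ∧ V) ∧ V) ∨ ¬X)) ↔ ¬X) → ¬X)) → ¬V): β-rule — branch into ¬(¬Z → (((Z ∨ (((W ∧ V) ∧ V) ∨ ¬X)) ↔ ¬X) → ¬X))  //  ¬V.
  branch 1 (add ¬(¬Z → (((Z ∨ (((W ∧ V) ∧ V) ∨ ¬X)) ↔ ¬X) → ¬X))):
    ¬(¬Z → (((Z ∨ (((W ∧ V) ∧ V) ∨ ¬X)) ↔ ¬X) → ¬X)): α-rule — add ¬Z, ¬(((Z ∨ (((W ∧ V) ∧ V) ∨ ¬X)) ↔ ¬X) → ¬X).
    ¬(((Z ∨ (((W ∧ V) ∧ V) ∨ ¬X)) ↔ ¬X) → ¬X): α-rule — add ((Z ∨ (((W ∧ V) ∧ V) ∨ ¬X)) ↔ ¬X), ¬¬X.
    ((Z ∨ (((W ∧ V) ∧ V) ∨ ¬X)) ↔ ¬X): β-rule — branch into (Z ∨ (((W ∧ V) ∧ V) ∨ ¬X)), ¬X  //  ¬(Z ∨ (((W ∧ V) ∧ V) ∨ ¬X)), ¬¬X.
      branch 1.1 (add (Z ∨ (((W ∧ V) ∧ V) ∨ ¬X)), ¬X):
        × closes — contains both X and ¬X.
      branch 1.2 (add ¬(Z ∨ (((W ∧ V) ∧ V) ∨ ¬X)), ¬¬X):
        ¬(Z ∨ (((W ∧ V) ∧ V) ∨ ¬X)): α-rule — add ¬Z, ¬(((W ∧ V) ∧ V) ∨ ¬X).
        ¬(((W ∧ V) ∧ V) ∨ ¬X): α-rule — add ¬((W ∧ V) ∧ V), ¬¬X.
        ¬((W ∧ V) ∧ V): β-rule — branch into ¬(W ∧ V)  //  ¬V.
          branch 1.2.1 (add ¬(W ∧ V)):
            ¬(W ∧ V): β-rule — branch into ¬W  //  ¬V.
              branch 1.2.1.1 (add ¬W):
                ○ open, literals {W=F, X=T, Z=F}.
              branch 1.2.1.2 (add ¬V):
                ○ open, literals {V=F, X=T, Z=F}.
          branch 1.2.2 (add ¬V):
            ○ open, literals {V=F, X=T, Z=F}.
  branch 2 (add ¬V):
    ○ open, literals {V=F}.
1 branch closed, 4 open.
Each open branch fixes some atoms; the unmentioned ones are free. Counting distinct full assignments: branch {W=F, X=T, Z=F} (Y, V) contributes 4 new; branch {V=F, X=T, Z=F} (Y, W) contributes 2 new; branch {V=F, X=T, Z=F} (Y, W) contributes 0 new; branch {V=F} (Y, X, Z, W) contributes 12 new. Total: 18.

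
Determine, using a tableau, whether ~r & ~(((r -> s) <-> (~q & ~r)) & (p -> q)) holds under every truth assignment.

Not valid

Assume the negation and expand:
Initial set: {F (~r & ~(((r -> s) <-> (~q & ~r)) & (p -> q)))}.
F (~r & ~(((r -> s) <-> (~q & ~r)) & (p -> q))): β-rule — branch into F ~r  //  F ~(((r -> s) <-> (~q & ~r)) & (p -> q)).
  branch 1 (add F ~r):
    ○ open, literals {r=1}.
  branch 2 (add F ~(((r -> s) <-> (~q & ~r)) & (p -> q))):
    F ~(((r -> s) <-> (~q & ~r)) & (p -> q)): α-rule — add T ((r -> s) <-> (~q & ~r)), T (p -> q).
    T ((r -> s) <-> (~q & ~r)): β-rule — branch into T (r -> s), T (~q & ~r)  //  F (r -> s), F (~q & ~r).
      branch 2.1 (add T (r -> s), T (~q & ~r)):
        T (~q & ~r): α-rule — add T ~q, T ~r.
        T (p -> q): β-rule — branch into F p  //  T q.
          branch 2.1.1 (add F p):
            T (r -> s): β-rule — branch into F r  //  T s.
              branch 2.1.1.1 (add F r):
                ○ open, literals {p=0, q=0, r=0}.
              branch 2.1.1.2 (add T s):
                ○ open, literals {p=0, q=0, r=0, s=1}.
          branch 2.1.2 (add T q):
            × closes — contains both q and ~q.
      branch 2.2 (add F (r -> s), F (~q & ~r)):
        F (r -> s): α-rule — add T r, F s.
        T (p -> q): β-rule — branch into F p  //  T q.
          branch 2.2.1 (add F p):
            F (~q & ~r): β-rule — branch into F ~q  //  F ~r.
              branch 2.2.1.1 (add F ~q):
                ○ open, literals {p=0, q=1, r=1, s=0}.
              branch 2.2.1.2 (add F ~r):
                ○ open, literals {p=0, r=1, s=0}.
          branch 2.2.2 (add T q):
            F (~q & ~r): β-rule — branch into F ~q  //  F ~r.
              branch 2.2.2.1 (add F ~q):
                ○ open, literals {q=1, r=1, s=0}.
              branch 2.2.2.2 (add F ~r):
                ○ open, literals {q=1, r=1, s=0}.
1 branch closed, 7 open.
An open branch gives a countermodel: r=1 (unmentioned atoms arbitrary); under it the original formula is false.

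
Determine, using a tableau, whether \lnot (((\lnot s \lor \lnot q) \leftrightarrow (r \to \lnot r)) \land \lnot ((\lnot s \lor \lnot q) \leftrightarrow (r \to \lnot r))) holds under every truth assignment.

Assume the negation and expand:
Initial set: {\lnot \lnot (((\lnot s \lor \lnot q) \leftrightarrow (r \to \lnot r)) \land \lnot ((\lnot s \lor \lnot q) \leftrightarrow (r \to \lnot r)))}.
\lnot \lnot (((\lnot s \lor \lnot q) \leftrightarrow (r \to \lnot r)) \land \lnot ((\lnot s \lor \lnot q) \leftrightarrow (r \to \lnot r))): α-rule — add ((\lnot s \lor \lnot q) \leftrightarrow (r \to \lnot r)), \lnot ((\lnot s \lor \lnot q) \leftrightarrow (r \to \lnot r)).
((\lnot s \lor \lnot q) \leftrightarrow (r \to \lnot r)): β-rule — branch into (\lnot s \lor \lnot q), (r \to \lnot r)  //  \lnot (\lnot s \lor \lnot q), \lnot (r \to \lnot r).
  branch 1 (add (\lnot s \lor \lnot q), (r \to \lnot r)):
    \lnot ((\lnot s \lor \lnot q) \leftrightarrow (r \to \lnot r)): β-rule — branch into (\lnot s \lor \lnot q), \lnot (r \to \lnot r)  //  \lnot (\lnot s \lor \lnot q), (r \to \lnot r).
      branch 1.1 (add (\lnot s \lor \lnot q), \lnot (r \to \lnot r)):
        \lnot (r \to \lnot r): α-rule — add r, \lnot \lnot r.
        (\lnot s \lor \lnot q): β-rule — branch into \lnot s  //  \lnot q.
          branch 1.1.1 (add \lnot s):
            (r \to \lnot r): β-rule — branch into \lnot r  //  \lnot r.
              branch 1.1.1.1 (add \lnot r):
                × closes — contains both r and \lnot r.
              branch 1.1.1.2 (add \lnot r):
                × closes — contains both r and \lnot r.
          branch 1.1.2 (add \lnot q):
            (r \to \lnot r): β-rule — branch into \lnot r  //  \lnot r.
              branch 1.1.2.1 (add \lnot r):
                × closes — contains both r and \lnot r.
              branch 1.1.2.2 (add \lnot r):
                × closes — contains both r and \lnot r.
      branch 1.2 (add \lnot (\lnot s \lor \lnot q), (r \to \lnot r)):
        \lnot (\lnot s \lor \lnot q): α-rule — add \lnot \lnot s, \lnot \lnot q.
        (\lnot s \lor \lnot q): β-rule — branch into \lnot s  //  \lnot q.
          branch 1.2.1 (add \lnot s):
            × closes — contains both s and \lnot s.
          branch 1.2.2 (add \lnot q):
            × closes — contains both q and \lnot q.
  branch 2 (add \lnot (\lnot s \lor \lnot q), \lnot (r \to \lnot r)):
    \lnot (\lnot s \lor \lnot q): α-rule — add \lnot \lnot s, \lnot \lnot q.
    \lnot (r \to \lnot r): α-rule — add r, \lnot \lnot r.
    \lnot ((\lnot s \lor \lnot q) \leftrightarrow (r \to \lnot r)): β-rule — branch into (\lnot s \lor \lnot q), \lnot (r \to \lnot r)  //  \lnot (\lnot s \lor \lnot q), (r \to \lnot r).
      branch 2.1 (add (\lnot s \lor \lnot q), \lnot (r \to \lnot r)):
        \lnot (r \to \lnot r): α-rule — add r, \lnot \lnot r.
        (\lnot s \lor \lnot q): β-rule — branch into \lnot s  //  \lnot q.
          branch 2.1.1 (add \lnot s):
            × closes — contains both s and \lnot s.
          branch 2.1.2 (add \lnot q):
            × closes — contains both q and \lnot q.
      branch 2.2 (add \lnot (\lnot s \lor \lnot q), (r \to \lnot r)):
        \lnot (\lnot s \lor \lnot q): α-rule — add \lnot \lnot s, \lnot \lnot q.
        (r \to \lnot r): β-rule — branch into \lnot r  //  \lnot r.
          branch 2.2.1 (add \lnot r):
            × closes — contains both r and \lnot r.
          branch 2.2.2 (add \lnot r):
            × closes — contains both r and \lnot r.
All 10 branches close.
Every branch closed, so the negation is unsatisfiable and the formula is valid.

Valid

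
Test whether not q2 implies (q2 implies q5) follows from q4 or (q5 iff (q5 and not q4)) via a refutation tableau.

Yes

Initial set: {T (q4 or (q5 iff (q5 and not q4))); F (not q2 implies (q2 implies q5))}.
F (not q2 implies (q2 implies q5)): α-rule — add T not q2, F (q2 implies q5).
F (q2 implies q5): α-rule — add T q2, F q5.
× closes — contains both q2 and not q2.
All 1 branch closes.
Every branch closed, so the premises entail the conclusion.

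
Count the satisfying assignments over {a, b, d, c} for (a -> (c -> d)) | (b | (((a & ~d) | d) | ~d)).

Initial set: {((a -> (c -> d)) | (b | (((a & ~d) | d) | ~d)))}.
((a -> (c -> d)) | (b | (((a & ~d) | d) | ~d))): β-rule — branch into (a -> (c -> d))  //  (b | (((a & ~d) | d) | ~d)).
  branch 1 (add (a -> (c -> d))):
    (a -> (c -> d)): β-rule — branch into ~a  //  (c -> d).
      branch 1.1 (add ~a):
        ○ open, literals {a=false}.
      branch 1.2 (add (c -> d)):
        (c -> d): β-rule — branch into ~c  //  d.
          branch 1.2.1 (add ~c):
            ○ open, literals {c=false}.
          branch 1.2.2 (add d):
            ○ open, literals {d=true}.
  branch 2 (add (b | (((a & ~d) | d) | ~d))):
    (b | (((a & ~d) | d) | ~d)): β-rule — branch into b  //  (((a & ~d) | d) | ~d).
      branch 2.1 (add b):
        ○ open, literals {b=true}.
      branch 2.2 (add (((a & ~d) | d) | ~d)):
        (((a & ~d) | d) | ~d): β-rule — branch into ((a & ~d) | d)  //  ~d.
          branch 2.2.1 (add ((a & ~d) | d)):
            ((a & ~d) | d): β-rule — branch into (a & ~d)  //  d.
              branch 2.2.1.1 (add (a & ~d)):
                (a & ~d): α-rule — add a, ~d.
                ○ open, literals {a=true, d=false}.
              branch 2.2.1.2 (add d):
                ○ open, literals {d=true}.
          branch 2.2.2 (add ~d):
            ○ open, literals {d=false}.
0 branches closed, 7 open.
Each open branch fixes some atoms; the unmentioned ones are free. Counting distinct full assignments: branch {a=false} (b, d, c) contributes 8 new; branch {c=false} (a, b, d) contributes 4 new; branch {d=true} (a, b, c) contributes 2 new; branch {b=true} (a, d, c) contributes 1 new; branch {a=true, d=false} (b, c) contributes 1 new; branch {d=true} (a, b, c) contributes 0 new; branch {d=false} (a, b, c) contributes 0 new. Total: 16.

16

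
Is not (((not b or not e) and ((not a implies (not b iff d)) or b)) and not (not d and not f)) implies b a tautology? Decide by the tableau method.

Not valid

Assume the negation and expand:
Initial set: {not (not (((not b or not e) and ((not a implies (not b iff d)) or b)) and not (not d and not f)) implies b)}.
not (not (((not b or not e) and ((not a implies (not b iff d)) or b)) and not (not d and not f)) implies b): α-rule — add not (((not b or not e) and ((not a implies (not b iff d)) or b)) and not (not d and not f)), not b.
not (((not b or not e) and ((not a implies (not b iff d)) or b)) and not (not d and not f)): β-rule — branch into not ((not b or not e) and ((not a implies (not b iff d)) or b))  //  not not (not d and not f).
  branch 1 (add not ((not b or not e) and ((not a implies (not b iff d)) or b))):
    not ((not b or not e) and ((not a implies (not b iff d)) or b)): β-rule — branch into not (not b or not e)  //  not ((not a implies (not b iff d)) or b).
      branch 1.1 (add not (not b or not e)):
        not (not b or not e): α-rule — add not not b, not not e.
        × closes — contains both b and not b.
      branch 1.2 (add not ((not a implies (not b iff d)) or b)):
        not ((not a implies (not b iff d)) or b): α-rule — add not (not a implies (not b iff d)), not b.
        not (not a implies (not b iff d)): α-rule — add not a, not (not b iff d).
        not (not b iff d): β-rule — branch into not b, not d  //  not not b, d.
          branch 1.2.1 (add not b, not d):
            ○ open, literals {a=F, b=F, d=F}.
          branch 1.2.2 (add not not b, d):
            × closes — contains both b and not b.
  branch 2 (add not not (not d and not f)):
    not not (not d and not f): α-rule — add not d, not f.
    ○ open, literals {b=F, d=F, f=F}.
2 branches closed, 2 open.
An open branch gives a countermodel: a=F, b=F, d=F (unmentioned atoms arbitrary); under it the original formula is false.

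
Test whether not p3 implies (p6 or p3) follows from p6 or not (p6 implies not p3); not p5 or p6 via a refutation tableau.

Yes

Initial set: {T (p6 or not (p6 implies not p3)); T (not p5 or p6); F (not p3 implies (p6 or p3))}.
F (not p3 implies (p6 or p3)): α-rule — add T not p3, F (p6 or p3).
F (p6 or p3): α-rule — add F p6, F p3.
T (p6 or not (p6 implies not p3)): β-rule — branch into T p6  //  T not (p6 implies not p3).
  branch 1 (add T p6):
    × closes — contains both p6 and not p6.
  branch 2 (add T not (p6 implies not p3)):
    T not (p6 implies not p3): α-rule — add T p6, F not p3.
    × closes — contains both p6 and not p6.
All 2 branches close.
Every branch closed, so the premises entail the conclusion.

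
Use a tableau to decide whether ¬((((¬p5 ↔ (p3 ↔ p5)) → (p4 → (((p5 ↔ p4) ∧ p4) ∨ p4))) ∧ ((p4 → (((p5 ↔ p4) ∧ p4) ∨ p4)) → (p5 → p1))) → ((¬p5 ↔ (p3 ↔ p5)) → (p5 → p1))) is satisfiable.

Unsatisfiable

Initial set: {¬((((¬p5 ↔ (p3 ↔ p5)) → (p4 → (((p5 ↔ p4) ∧ p4) ∨ p4))) ∧ ((p4 → (((p5 ↔ p4) ∧ p4) ∨ p4)) → (p5 → p1))) → ((¬p5 ↔ (p3 ↔ p5)) → (p5 → p1)))}.
¬((((¬p5 ↔ (p3 ↔ p5)) → (p4 → (((p5 ↔ p4) ∧ p4) ∨ p4))) ∧ ((p4 → (((p5 ↔ p4) ∧ p4) ∨ p4)) → (p5 → p1))) → ((¬p5 ↔ (p3 ↔ p5)) → (p5 → p1))): α-rule — add (((¬p5 ↔ (p3 ↔ p5)) → (p4 → (((p5 ↔ p4) ∧ p4) ∨ p4))) ∧ ((p4 → (((p5 ↔ p4) ∧ p4) ∨ p4)) → (p5 → p1))), ¬((¬p5 ↔ (p3 ↔ p5)) → (p5 → p1)).
(((¬p5 ↔ (p3 ↔ p5)) → (p4 → (((p5 ↔ p4) ∧ p4) ∨ p4))) ∧ ((p4 → (((p5 ↔ p4) ∧ p4) ∨ p4)) → (p5 → p1))): α-rule — add ((¬p5 ↔ (p3 ↔ p5)) → (p4 → (((p5 ↔ p4) ∧ p4) ∨ p4))), ((p4 → (((p5 ↔ p4) ∧ p4) ∨ p4)) → (p5 → p1)).
¬((¬p5 ↔ (p3 ↔ p5)) → (p5 → p1)): α-rule — add (¬p5 ↔ (p3 ↔ p5)), ¬(p5 → p1).
¬(p5 → p1): α-rule — add p5, ¬p1.
((¬p5 ↔ (p3 ↔ p5)) → (p4 → (((p5 ↔ p4) ∧ p4) ∨ p4))): β-rule — branch into ¬(¬p5 ↔ (p3 ↔ p5))  //  (p4 → (((p5 ↔ p4) ∧ p4) ∨ p4)).
  branch 1 (add ¬(¬p5 ↔ (p3 ↔ p5))):
    ((p4 → (((p5 ↔ p4) ∧ p4) ∨ p4)) → (p5 → p1)): β-rule — branch into ¬(p4 → (((p5 ↔ p4) ∧ p4) ∨ p4))  //  (p5 → p1).
      branch 1.1 (add ¬(p4 → (((p5 ↔ p4) ∧ p4) ∨ p4))):
        ¬(p4 → (((p5 ↔ p4) ∧ p4) ∨ p4)): α-rule — add p4, ¬(((p5 ↔ p4) ∧ p4) ∨ p4).
        ¬(((p5 ↔ p4) ∧ p4) ∨ p4): α-rule — add ¬((p5 ↔ p4) ∧ p4), ¬p4.
        × closes — contains both p4 and ¬p4.
      branch 1.2 (add (p5 → p1)):
        (¬p5 ↔ (p3 ↔ p5)): β-rule — branch into ¬p5, (p3 ↔ p5)  //  ¬¬p5, ¬(p3 ↔ p5).
          branch 1.2.1 (add ¬p5, (p3 ↔ p5)):
            × closes — contains both p5 and ¬p5.
          branch 1.2.2 (add ¬¬p5, ¬(p3 ↔ p5)):
            ¬(¬p5 ↔ (p3 ↔ p5)): β-rule — branch into ¬p5, ¬(p3 ↔ p5)  //  ¬¬p5, (p3 ↔ p5).
              branch 1.2.2.1 (add ¬p5, ¬(p3 ↔ p5)):
                × closes — contains both p5 and ¬p5.
              branch 1.2.2.2 (add ¬¬p5, (p3 ↔ p5)):
                (p5 → p1): β-rule — branch into ¬p5  //  p1.
                  branch 1.2.2.2.1 (add ¬p5):
                    × closes — contains both p5 and ¬p5.
                  branch 1.2.2.2.2 (add p1):
                    × closes — contains both p1 and ¬p1.
  branch 2 (add (p4 → (((p5 ↔ p4) ∧ p4) ∨ p4))):
    ((p4 → (((p5 ↔ p4) ∧ p4) ∨ p4)) → (p5 → p1)): β-rule — branch into ¬(p4 → (((p5 ↔ p4) ∧ p4) ∨ p4))  //  (p5 → p1).
      branch 2.1 (add ¬(p4 → (((p5 ↔ p4) ∧ p4) ∨ p4))):
        ¬(p4 → (((p5 ↔ p4) ∧ p4) ∨ p4)): α-rule — add p4, ¬(((p5 ↔ p4) ∧ p4) ∨ p4).
        ¬(((p5 ↔ p4) ∧ p4) ∨ p4): α-rule — add ¬((p5 ↔ p4) ∧ p4), ¬p4.
        × closes — contains both p4 and ¬p4.
      branch 2.2 (add (p5 → p1)):
        (¬p5 ↔ (p3 ↔ p5)): β-rule — branch into ¬p5, (p3 ↔ p5)  //  ¬¬p5, ¬(p3 ↔ p5).
          branch 2.2.1 (add ¬p5, (p3 ↔ p5)):
            × closes — contains both p5 and ¬p5.
          branch 2.2.2 (add ¬¬p5, ¬(p3 ↔ p5)):
            (p4 → (((p5 ↔ p4) ∧ p4) ∨ p4)): β-rule — branch into ¬p4  //  (((p5 ↔ p4) ∧ p4) ∨ p4).
              branch 2.2.2.1 (add ¬p4):
                (p5 → p1): β-rule — branch into ¬p5  //  p1.
                  branch 2.2.2.1.1 (add ¬p5):
                    × closes — contains both p5 and ¬p5.
                  branch 2.2.2.1.2 (add p1):
                    × closes — contains both p1 and ¬p1.
              branch 2.2.2.2 (add (((p5 ↔ p4) ∧ p4) ∨ p4)):
                (p5 → p1): β-rule — branch into ¬p5  //  p1.
                  branch 2.2.2.2.1 (add ¬p5):
                    × closes — contains both p5 and ¬p5.
                  branch 2.2.2.2.2 (add p1):
                    × closes — contains both p1 and ¬p1.
All 11 branches close.
Every branch closed; the formula is unsatisfiable.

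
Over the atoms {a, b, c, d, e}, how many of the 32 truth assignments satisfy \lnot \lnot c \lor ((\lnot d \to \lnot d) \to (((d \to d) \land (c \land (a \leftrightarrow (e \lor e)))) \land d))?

Initial set: {(\lnot \lnot c \lor ((\lnot d \to \lnot d) \to (((d \to d) \land (c \land (a \leftrightarrow (e \lor e)))) \land d)))}.
(\lnot \lnot c \lor ((\lnot d \to \lnot d) \to (((d \to d) \land (c \land (a \leftrightarrow (e \lor e)))) \land d))): β-rule — branch into \lnot \lnot c  //  ((\lnot d \to \lnot d) \to (((d \to d) \land (c \land (a \leftrightarrow (e \lor e)))) \land d)).
  branch 1 (add \lnot \lnot c):
    \lnot \lnot c: drop double negation, giving c.
    ○ open, literals {c=T}.
  branch 2 (add ((\lnot d \to \lnot d) \to (((d \to d) \land (c \land (a \leftrightarrow (e \lor e)))) \land d))):
    ((\lnot d \to \lnot d) \to (((d \to d) \land (c \land (a \leftrightarrow (e \lor e)))) \land d)): β-rule — branch into \lnot (\lnot d \to \lnot d)  //  (((d \to d) \land (c \land (a \leftrightarrow (e \lor e)))) \land d).
      branch 2.1 (add \lnot (\lnot d \to \lnot d)):
        \lnot (\lnot d \to \lnot d): α-rule — add \lnot d, \lnot \lnot d.
        × closes — contains both d and \lnot d.
      branch 2.2 (add (((d \to d) \land (c \land (a \leftrightarrow (e \lor e)))) \land d)):
        (((d \to d) \land (c \land (a \leftrightarrow (e \lor e)))) \land d): α-rule — add ((d \to d) \land (c \land (a \leftrightarrow (e \lor e)))), d.
        ((d \to d) \land (c \land (a \leftrightarrow (e \lor e)))): α-rule — add (d \to d), (c \land (a \leftrightarrow (e \lor e))).
        (c \land (a \leftrightarrow (e \lor e))): α-rule — add c, (a \leftrightarrow (e \lor e)).
        (d \to d): β-rule — branch into \lnot d  //  d.
          branch 2.2.1 (add \lnot d):
            × closes — contains both d and \lnot d.
          branch 2.2.2 (add d):
            (a \leftrightarrow (e \lor e)): β-rule — branch into a, (e \lor e)  //  \lnot a, \lnot (e \lor e).
              branch 2.2.2.1 (add a, (e \lor e)):
                (e \lor e): β-rule — branch into e  //  e.
                  branch 2.2.2.1.1 (add e):
                    ○ open, literals {a=T, c=T, d=T, e=T}.
                  branch 2.2.2.1.2 (add e):
                    ○ open, literals {a=T, c=T, d=T, e=T}.
              branch 2.2.2.2 (add \lnot a, \lnot (e \lor e)):
                \lnot (e \lor e): α-rule — add \lnot e, \lnot e.
                ○ open, literals {a=F, c=T, d=T, e=F}.
2 branches closed, 4 open.
Each open branch fixes some atoms; the unmentioned ones are free. Counting distinct full assignments: branch {c=T} (a, b, d, e) contributes 16 new; branch {a=T, c=T, d=T, e=T} (b) contributes 0 new; branch {a=T, c=T, d=T, e=T} (b) contributes 0 new; branch {a=F, c=T, d=T, e=F} (b) contributes 0 new. Total: 16.

16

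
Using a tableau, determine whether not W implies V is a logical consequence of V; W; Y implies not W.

Yes

Initial set: {V; W; (Y implies not W); not (not W implies V)}.
not (not W implies V): α-rule — add not W, not V.
× closes — contains both W and not W.
All 1 branch closes.
Every branch closed, so the premises entail the conclusion.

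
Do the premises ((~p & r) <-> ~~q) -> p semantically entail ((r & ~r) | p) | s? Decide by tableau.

No

Initial set: {(((~p & r) <-> ~~q) -> p); ~(((r & ~r) | p) | s)}.
~(((r & ~r) | p) | s): α-rule — add ~((r & ~r) | p), ~s.
~((r & ~r) | p): α-rule — add ~(r & ~r), ~p.
(((~p & r) <-> ~~q) -> p): β-rule — branch into ~((~p & r) <-> ~~q)  //  p.
  branch 1 (add ~((~p & r) <-> ~~q)):
    ~(r & ~r): β-rule — branch into ~r  //  ~~r.
      branch 1.1 (add ~r):
        ~((~p & r) <-> ~~q): β-rule — branch into (~p & r), ~~~q  //  ~(~p & r), ~~q.
          branch 1.1.1 (add (~p & r), ~~~q):
            (~p & r): α-rule — add ~p, r.
            × closes — contains both r and ~r.
          branch 1.1.2 (add ~(~p & r), ~~q):
            ~~q: drop double negation, giving q.
            ~(~p & r): β-rule — branch into ~~p  //  ~r.
              branch 1.1.2.1 (add ~~p):
                × closes — contains both p and ~p.
              branch 1.1.2.2 (add ~r):
                ○ open, literals {p=false, q=true, r=false, s=false}.
      branch 1.2 (add ~~r):
        ~((~p & r) <-> ~~q): β-rule — branch into (~p & r), ~~~q  //  ~(~p & r), ~~q.
          branch 1.2.1 (add (~p & r), ~~~q):
            (~p & r): α-rule — add ~p, r.
            ~~~q: drop double negation, giving ~q.
            ○ open, literals {p=false, q=false, r=true, s=false}.
          branch 1.2.2 (add ~(~p & r), ~~q):
            ~~q: drop double negation, giving q.
            ~(~p & r): β-rule — branch into ~~p  //  ~r.
              branch 1.2.2.1 (add ~~p):
                × closes — contains both p and ~p.
              branch 1.2.2.2 (add ~r):
                × closes — contains both r and ~r.
  branch 2 (add p):
    × closes — contains both p and ~p.
5 branches closed, 2 open.
An open branch gives a countermodel: p=false, q=true, r=false, s=false (unmentioned atoms arbitrary); the premises hold there but the conclusion fails.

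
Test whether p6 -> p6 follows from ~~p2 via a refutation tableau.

Initial set: {~~p2; ~(p6 -> p6)}.
~~p2: drop double negation, giving p2.
~(p6 -> p6): α-rule — add p6, ~p6.
× closes — contains both p6 and ~p6.
All 1 branch closes.
Every branch closed, so the premises entail the conclusion.

Yes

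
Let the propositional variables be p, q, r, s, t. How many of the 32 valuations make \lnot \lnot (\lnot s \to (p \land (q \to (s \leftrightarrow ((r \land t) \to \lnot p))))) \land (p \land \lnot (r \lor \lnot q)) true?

2

Initial set: {(\lnot \lnot (\lnot s \to (p \land (q \to (s \leftrightarrow ((r \land t) \to \lnot p))))) \land (p \land \lnot (r \lor \lnot q)))}.
(\lnot \lnot (\lnot s \to (p \land (q \to (s \leftrightarrow ((r \land t) \to \lnot p))))) \land (p \land \lnot (r \lor \lnot q))): α-rule — add \lnot \lnot (\lnot s \to (p \land (q \to (s \leftrightarrow ((r \land t) \to \lnot p))))), (p \land \lnot (r \lor \lnot q)).
\lnot \lnot (\lnot s \to (p \land (q \to (s \leftrightarrow ((r \land t) \to \lnot p))))): drop double negation, giving (\lnot s \to (p \land (q \to (s \leftrightarrow ((r \land t) \to \lnot p))))).
(p \land \lnot (r \lor \lnot q)): α-rule — add p, \lnot (r \lor \lnot q).
\lnot (r \lor \lnot q): α-rule — add \lnot r, \lnot \lnot q.
(\lnot s \to (p \land (q \to (s \leftrightarrow ((r \land t) \to \lnot p))))): β-rule — branch into \lnot \lnot s  //  (p \land (q \to (s \leftrightarrow ((r \land t) \to \lnot p)))).
  branch 1 (add \lnot \lnot s):
    ○ open, literals {p=T, q=T, r=F, s=T}.
  branch 2 (add (p \land (q \to (s \leftrightarrow ((r \land t) \to \lnot p))))):
    (p \land (q \to (s \leftrightarrow ((r \land t) \to \lnot p)))): α-rule — add p, (q \to (s \leftrightarrow ((r \land t) \to \lnot p))).
    (q \to (s \leftrightarrow ((r \land t) \to \lnot p))): β-rule — branch into \lnot q  //  (s \leftrightarrow ((r \land t) \to \lnot p)).
      branch 2.1 (add \lnot q):
        × closes — contains both q and \lnot q.
      branch 2.2 (add (s \leftrightarrow ((r \land t) \to \lnot p))):
        (s \leftrightarrow ((r \land t) \to \lnot p)): β-rule — branch into s, ((r \land t) \to \lnot p)  //  \lnot s, \lnot ((r \land t) \to \lnot p).
          branch 2.2.1 (add s, ((r \land t) \to \lnot p)):
            ((r \land t) \to \lnot p): β-rule — branch into \lnot (r \land t)  //  \lnot p.
              branch 2.2.1.1 (add \lnot (r \land t)):
                \lnot (r \land t): β-rule — branch into \lnot r  //  \lnot t.
                  branch 2.2.1.1.1 (add \lnot r):
                    ○ open, literals {p=T, q=T, r=F, s=T}.
                  branch 2.2.1.1.2 (add \lnot t):
                    ○ open, literals {p=T, q=T, r=F, s=T, t=F}.
              branch 2.2.1.2 (add \lnot p):
                × closes — contains both p and \lnot p.
          branch 2.2.2 (add \lnot s, \lnot ((r \land t) \to \lnot p)):
            \lnot ((r \land t) \to \lnot p): α-rule — add (r \land t), \lnot \lnot p.
            (r \land t): α-rule — add r, t.
            × closes — contains both r and \lnot r.
3 branches closed, 3 open.
Each open branch fixes some atoms; the unmentioned ones are free. Counting distinct full assignments: branch {p=T, q=T, r=F, s=T} (t) contributes 2 new; branch {p=T, q=T, r=F, s=T} (t) contributes 0 new; branch {p=T, q=T, r=F, s=T, t=F} (none free) contributes 0 new. Total: 2.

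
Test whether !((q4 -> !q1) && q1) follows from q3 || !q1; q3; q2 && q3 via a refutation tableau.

Initial set: {(q3 || !q1); q3; (q2 && q3); !!((q4 -> !q1) && q1)}.
(q2 && q3): α-rule — add q2, q3.
!!((q4 -> !q1) && q1): α-rule — add (q4 -> !q1), q1.
(q3 || !q1): β-rule — branch into q3  //  !q1.
  branch 1 (add q3):
    (q4 -> !q1): β-rule — branch into !q4  //  !q1.
      branch 1.1 (add !q4):
        ○ open, literals {q1=1, q2=1, q3=1, q4=0}.
      branch 1.2 (add !q1):
        × closes — contains both q1 and !q1.
  branch 2 (add !q1):
    × closes — contains both q1 and !q1.
2 branches closed, 1 open.
An open branch gives a countermodel: q1=1, q2=1, q3=1, q4=0 (unmentioned atoms arbitrary); the premises hold there but the conclusion fails.

No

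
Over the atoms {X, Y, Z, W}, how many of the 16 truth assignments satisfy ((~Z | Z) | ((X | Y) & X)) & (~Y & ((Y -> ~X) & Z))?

Initial set: {T (((~Z | Z) | ((X | Y) & X)) & (~Y & ((Y -> ~X) & Z)))}.
T (((~Z | Z) | ((X | Y) & X)) & (~Y & ((Y -> ~X) & Z))): α-rule — add T ((~Z | Z) | ((X | Y) & X)), T (~Y & ((Y -> ~X) & Z)).
T (~Y & ((Y -> ~X) & Z)): α-rule — add T ~Y, T ((Y -> ~X) & Z).
T ((Y -> ~X) & Z): α-rule — add T (Y -> ~X), T Z.
T ((~Z | Z) | ((X | Y) & X)): β-rule — branch into T (~Z | Z)  //  T ((X | Y) & X).
  branch 1 (add T (~Z | Z)):
    T (Y -> ~X): β-rule — branch into F Y  //  T ~X.
      branch 1.1 (add F Y):
        T (~Z | Z): β-rule — branch into T ~Z  //  T Z.
          branch 1.1.1 (add T ~Z):
            × closes — contains both Z and ~Z.
          branch 1.1.2 (add T Z):
            ○ open, literals {Y=0, Z=1}.
      branch 1.2 (add T ~X):
        T (~Z | Z): β-rule — branch into T ~Z  //  T Z.
          branch 1.2.1 (add T ~Z):
            × closes — contains both Z and ~Z.
          branch 1.2.2 (add T Z):
            ○ open, literals {X=0, Y=0, Z=1}.
  branch 2 (add T ((X | Y) & X)):
    T ((X | Y) & X): α-rule — add T (X | Y), T X.
    T (Y -> ~X): β-rule — branch into F Y  //  T ~X.
      branch 2.1 (add F Y):
        T (X | Y): β-rule — branch into T X  //  T Y.
          branch 2.1.1 (add T X):
            ○ open, literals {X=1, Y=0, Z=1}.
          branch 2.1.2 (add T Y):
            × closes — contains both Y and ~Y.
      branch 2.2 (add T ~X):
        × closes — contains both X and ~X.
4 branches closed, 3 open.
Each open branch fixes some atoms; the unmentioned ones are free. Counting distinct full assignments: branch {Y=0, Z=1} (X, W) contributes 4 new; branch {X=0, Y=0, Z=1} (W) contributes 0 new; branch {X=1, Y=0, Z=1} (W) contributes 0 new. Total: 4.

4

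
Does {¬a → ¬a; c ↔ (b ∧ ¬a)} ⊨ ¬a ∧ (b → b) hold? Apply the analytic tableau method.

Initial set: {T (¬a → ¬a); T (c ↔ (b ∧ ¬a)); F (¬a ∧ (b → b))}.
T (¬a → ¬a): β-rule — branch into F ¬a  //  T ¬a.
  branch 1 (add F ¬a):
    T (c ↔ (b ∧ ¬a)): β-rule — branch into T c, T (b ∧ ¬a)  //  F c, F (b ∧ ¬a).
      branch 1.1 (add T c, T (b ∧ ¬a)):
        T (b ∧ ¬a): α-rule — add T b, T ¬a.
        × closes — contains both a and ¬a.
      branch 1.2 (add F c, F (b ∧ ¬a)):
        F (¬a ∧ (b → b)): β-rule — branch into F ¬a  //  F (b → b).
          branch 1.2.1 (add F ¬a):
            F (b ∧ ¬a): β-rule — branch into F b  //  F ¬a.
              branch 1.2.1.1 (add F b):
                ○ open, literals {a=T, b=F, c=F}.
              branch 1.2.1.2 (add F ¬a):
                ○ open, literals {a=T, c=F}.
          branch 1.2.2 (add F (b → b)):
            F (b → b): α-rule — add T b, F b.
            × closes — contains both b and ¬b.
  branch 2 (add T ¬a):
    T (c ↔ (b ∧ ¬a)): β-rule — branch into T c, T (b ∧ ¬a)  //  F c, F (b ∧ ¬a).
      branch 2.1 (add T c, T (b ∧ ¬a)):
        T (b ∧ ¬a): α-rule — add T b, T ¬a.
        F (¬a ∧ (b → b)): β-rule — branch into F ¬a  //  F (b → b).
          branch 2.1.1 (add F ¬a):
            × closes — contains both a and ¬a.
          branch 2.1.2 (add F (b → b)):
            F (b → b): α-rule — add T b, F b.
            × closes — contains both b and ¬b.
      branch 2.2 (add F c, F (b ∧ ¬a)):
        F (¬a ∧ (b → b)): β-rule — branch into F ¬a  //  F (b → b).
          branch 2.2.1 (add F ¬a):
            × closes — contains both a and ¬a.
          branch 2.2.2 (add F (b → b)):
            F (b → b): α-rule — add T b, F b.
            × closes — contains both b and ¬b.
6 branches closed, 2 open.
An open branch gives a countermodel: a=T, b=F, c=F (unmentioned atoms arbitrary); the premises hold there but the conclusion fails.

No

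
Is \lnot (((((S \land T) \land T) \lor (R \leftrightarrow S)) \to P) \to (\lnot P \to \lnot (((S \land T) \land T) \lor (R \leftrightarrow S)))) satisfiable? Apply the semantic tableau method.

Initial set: {\lnot (((((S \land T) \land T) \lor (R \leftrightarrow S)) \to P) \to (\lnot P \to \lnot (((S \land T) \land T) \lor (R \leftrightarrow S))))}.
\lnot (((((S \land T) \land T) \lor (R \leftrightarrow S)) \to P) \to (\lnot P \to \lnot (((S \land T) \land T) \lor (R \leftrightarrow S)))): α-rule — add ((((S \land T) \land T) \lor (R \leftrightarrow S)) \to P), \lnot (\lnot P \to \lnot (((S \land T) \land T) \lor (R \leftrightarrow S))).
\lnot (\lnot P \to \lnot (((S \land T) \land T) \lor (R \leftrightarrow S))): α-rule — add \lnot P, \lnot \lnot (((S \land T) \land T) \lor (R \leftrightarrow S)).
((((S \land T) \land T) \lor (R \leftrightarrow S)) \to P): β-rule — branch into \lnot (((S \land T) \land T) \lor (R \leftrightarrow S))  //  P.
  branch 1 (add \lnot (((S \land T) \land T) \lor (R \leftrightarrow S))):
    \lnot (((S \land T) \land T) \lor (R \leftrightarrow S)): α-rule — add \lnot ((S \land T) \land T), \lnot (R \leftrightarrow S).
    \lnot \lnot (((S \land T) \land T) \lor (R \leftrightarrow S)): β-rule — branch into ((S \land T) \land T)  //  (R \leftrightarrow S).
      branch 1.1 (add ((S \land T) \land T)):
        ((S \land T) \land T): α-rule — add (S \land T), T.
        (S \land T): α-rule — add S, T.
        \lnot ((S \land T) \land T): β-rule — branch into \lnot (S \land T)  //  \lnot T.
          branch 1.1.1 (add \lnot (S \land T)):
            \lnot (R \leftrightarrow S): β-rule — branch into R, \lnot S  //  \lnot R, S.
              branch 1.1.1.1 (add R, \lnot S):
                × closes — contains both S and \lnot S.
              branch 1.1.1.2 (add \lnot R, S):
                \lnot (S \land T): β-rule — branch into \lnot S  //  \lnot T.
                  branch 1.1.1.2.1 (add \lnot S):
                    × closes — contains both S and \lnot S.
                  branch 1.1.1.2.2 (add \lnot T):
                    × closes — contains both T and \lnot T.
          branch 1.1.2 (add \lnot T):
            × closes — contains both T and \lnot T.
      branch 1.2 (add (R \leftrightarrow S)):
        \lnot ((S \land T) \land T): β-rule — branch into \lnot (S \land T)  //  \lnot T.
          branch 1.2.1 (add \lnot (S \land T)):
            \lnot (R \leftrightarrow S): β-rule — branch into R, \lnot S  //  \lnot R, S.
              branch 1.2.1.1 (add R, \lnot S):
                (R \leftrightarrow S): β-rule — branch into R, S  //  \lnot R, \lnot S.
                  branch 1.2.1.1.1 (add R, S):
                    × closes — contains both S and \lnot S.
                  branch 1.2.1.1.2 (add \lnot R, \lnot S):
                    × closes — contains both R and \lnot R.
              branch 1.2.1.2 (add \lnot R, S):
                (R \leftrightarrow S): β-rule — branch into R, S  //  \lnot R, \lnot S.
                  branch 1.2.1.2.1 (add R, S):
                    × closes — contains both R and \lnot R.
                  branch 1.2.1.2.2 (add \lnot R, \lnot S):
                    × closes — contains both S and \lnot S.
          branch 1.2.2 (add \lnot T):
            \lnot (R \leftrightarrow S): β-rule — branch into R, \lnot S  //  \lnot R, S.
              branch 1.2.2.1 (add R, \lnot S):
                (R \leftrightarrow S): β-rule — branch into R, S  //  \lnot R, \lnot S.
                  branch 1.2.2.1.1 (add R, S):
                    × closes — contains both S and \lnot S.
                  branch 1.2.2.1.2 (add \lnot R, \lnot S):
                    × closes — contains both R and \lnot R.
              branch 1.2.2.2 (add \lnot R, S):
                (R \leftrightarrow S): β-rule — branch into R, S  //  \lnot R, \lnot S.
                  branch 1.2.2.2.1 (add R, S):
                    × closes — contains both R and \lnot R.
                  branch 1.2.2.2.2 (add \lnot R, \lnot S):
                    × closes — contains both S and \lnot S.
  branch 2 (add P):
    × closes — contains both P and \lnot P.
All 13 branches close.
Every branch closed; the formula is unsatisfiable.

Unsatisfiable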